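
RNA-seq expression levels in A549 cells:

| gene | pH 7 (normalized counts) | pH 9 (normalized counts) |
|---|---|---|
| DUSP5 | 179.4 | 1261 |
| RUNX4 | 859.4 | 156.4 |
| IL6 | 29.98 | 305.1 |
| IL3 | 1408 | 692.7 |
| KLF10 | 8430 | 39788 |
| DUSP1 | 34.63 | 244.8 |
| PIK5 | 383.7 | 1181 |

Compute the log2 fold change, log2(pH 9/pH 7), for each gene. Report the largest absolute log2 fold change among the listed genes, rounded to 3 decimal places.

3.347

log2(1261/179.4) = 2.813  (DUSP5)
log2(156.4/859.4) = -2.458  (RUNX4)
log2(305.1/29.98) = 3.347  (IL6)
log2(692.7/1408) = -1.023  (IL3)
log2(39788/8430) = 2.239  (KLF10)
log2(244.8/34.63) = 2.822  (DUSP1)
log2(1181/383.7) = 1.622  (PIK5)
The largest magnitude belongs to IL6.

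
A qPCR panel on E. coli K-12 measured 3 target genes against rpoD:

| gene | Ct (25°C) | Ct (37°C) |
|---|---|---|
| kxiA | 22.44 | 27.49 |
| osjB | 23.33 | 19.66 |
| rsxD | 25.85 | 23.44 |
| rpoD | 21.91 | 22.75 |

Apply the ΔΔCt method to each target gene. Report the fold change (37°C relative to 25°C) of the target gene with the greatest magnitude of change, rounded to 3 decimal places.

22.785

kxiA: ΔΔCt = (27.49−22.75) − (22.44−21.91) = 4.74 − 0.53 = 4.21; fold change = 2^-4.21 = 0.054
osjB: ΔΔCt = (19.66−22.75) − (23.33−21.91) = -3.09 − 1.42 = -4.51; fold change = 2^4.51 = 22.785
rsxD: ΔΔCt = (23.44−22.75) − (25.85−21.91) = 0.69 − 3.94 = -3.25; fold change = 2^3.25 = 9.514
osjB has the largest |ΔΔCt| = 4.51.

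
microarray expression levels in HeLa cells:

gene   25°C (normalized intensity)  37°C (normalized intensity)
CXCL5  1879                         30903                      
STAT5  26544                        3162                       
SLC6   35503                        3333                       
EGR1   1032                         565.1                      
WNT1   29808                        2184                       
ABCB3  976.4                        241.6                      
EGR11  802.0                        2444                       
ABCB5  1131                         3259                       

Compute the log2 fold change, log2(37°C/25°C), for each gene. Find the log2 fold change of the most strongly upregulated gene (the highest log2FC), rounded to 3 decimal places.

log2(30903/1879) = 4.040  (CXCL5)
log2(3162/26544) = -3.069  (STAT5)
log2(3333/35503) = -3.413  (SLC6)
log2(565.1/1032) = -0.869  (EGR1)
log2(2184/29808) = -3.771  (WNT1)
log2(241.6/976.4) = -2.015  (ABCB3)
log2(2444/802.0) = 1.608  (EGR11)
log2(3259/1131) = 1.527  (ABCB5)
CXCL5 is most strongly upregulated.

4.040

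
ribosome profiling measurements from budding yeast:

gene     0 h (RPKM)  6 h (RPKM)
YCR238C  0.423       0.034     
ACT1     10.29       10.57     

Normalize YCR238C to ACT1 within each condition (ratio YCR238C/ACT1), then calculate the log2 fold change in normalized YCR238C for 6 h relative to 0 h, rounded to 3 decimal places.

-3.676

YCR238C/ACT1 (0 h) = 0.423 / 10.29 = 0.041108
YCR238C/ACT1 (6 h) = 0.034 / 10.57 = 0.0032167
Fold change = 0.0032167 / 0.041108 = 0.0782
log2(0.0782) = -3.6758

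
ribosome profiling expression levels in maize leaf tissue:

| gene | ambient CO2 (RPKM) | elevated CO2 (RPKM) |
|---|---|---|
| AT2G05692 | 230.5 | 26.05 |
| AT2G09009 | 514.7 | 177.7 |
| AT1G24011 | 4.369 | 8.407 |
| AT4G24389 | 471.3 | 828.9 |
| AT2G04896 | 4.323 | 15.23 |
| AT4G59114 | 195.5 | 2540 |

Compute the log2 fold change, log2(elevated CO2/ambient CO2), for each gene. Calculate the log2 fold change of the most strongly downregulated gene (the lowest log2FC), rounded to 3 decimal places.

log2(26.05/230.5) = -3.145  (AT2G05692)
log2(177.7/514.7) = -1.534  (AT2G09009)
log2(8.407/4.369) = 0.944  (AT1G24011)
log2(828.9/471.3) = 0.815  (AT4G24389)
log2(15.23/4.323) = 1.817  (AT2G04896)
log2(2540/195.5) = 3.700  (AT4G59114)
AT2G05692 is most strongly downregulated.

-3.145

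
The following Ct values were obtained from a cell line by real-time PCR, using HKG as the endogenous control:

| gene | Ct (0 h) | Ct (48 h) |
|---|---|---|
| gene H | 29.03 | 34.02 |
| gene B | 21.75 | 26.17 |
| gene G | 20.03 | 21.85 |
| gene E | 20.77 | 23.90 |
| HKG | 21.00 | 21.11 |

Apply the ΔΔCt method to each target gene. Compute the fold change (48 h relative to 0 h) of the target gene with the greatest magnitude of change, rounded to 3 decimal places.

0.034

gene H: ΔΔCt = (34.02−21.11) − (29.03−21.00) = 12.91 − 8.03 = 4.88; fold change = 2^-4.88 = 0.034
gene B: ΔΔCt = (26.17−21.11) − (21.75−21.00) = 5.06 − 0.75 = 4.31; fold change = 2^-4.31 = 0.050
gene G: ΔΔCt = (21.85−21.11) − (20.03−21.00) = 0.74 − (-0.97) = 1.71; fold change = 2^-1.71 = 0.306
gene E: ΔΔCt = (23.90−21.11) − (20.77−21.00) = 2.79 − (-0.23) = 3.02; fold change = 2^-3.02 = 0.123
gene H has the largest |ΔΔCt| = 4.88.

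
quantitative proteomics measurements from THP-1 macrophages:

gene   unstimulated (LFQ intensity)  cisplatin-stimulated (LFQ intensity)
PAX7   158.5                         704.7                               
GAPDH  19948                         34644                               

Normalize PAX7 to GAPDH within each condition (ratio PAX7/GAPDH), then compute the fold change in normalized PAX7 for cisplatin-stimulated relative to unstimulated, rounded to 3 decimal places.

PAX7/GAPDH (unstimulated) = 158.5 / 19948 = 0.0079457
PAX7/GAPDH (cisplatin-stimulated) = 704.7 / 34644 = 0.020341
Fold change = 0.020341 / 0.0079457 = 2.5600

2.560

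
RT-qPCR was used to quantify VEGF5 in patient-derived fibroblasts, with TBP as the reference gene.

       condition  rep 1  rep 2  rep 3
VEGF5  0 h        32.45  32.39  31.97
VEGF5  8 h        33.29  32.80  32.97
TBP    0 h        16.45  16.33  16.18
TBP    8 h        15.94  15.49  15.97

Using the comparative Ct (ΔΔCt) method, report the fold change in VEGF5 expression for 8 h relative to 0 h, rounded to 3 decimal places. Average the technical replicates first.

Mean Ct: VEGF5 0 h 32.270; VEGF5 8 h 33.020; TBP 0 h 16.320; TBP 8 h 15.800
ΔCt(0 h) = 32.270 − 16.320 = 15.950
ΔCt(8 h) = 33.020 − 15.800 = 17.220
ΔΔCt = 17.220 − 15.950 = 1.270
Fold change = 2^(−1.270) = 0.4147

0.415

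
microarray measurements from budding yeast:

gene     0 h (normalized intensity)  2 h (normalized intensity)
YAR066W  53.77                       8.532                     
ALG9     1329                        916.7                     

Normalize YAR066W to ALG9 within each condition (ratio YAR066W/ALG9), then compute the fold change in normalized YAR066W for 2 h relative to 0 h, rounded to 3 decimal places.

0.230

YAR066W/ALG9 (0 h) = 53.77 / 1329 = 0.040459
YAR066W/ALG9 (2 h) = 8.532 / 916.7 = 0.0093073
Fold change = 0.0093073 / 0.040459 = 0.2300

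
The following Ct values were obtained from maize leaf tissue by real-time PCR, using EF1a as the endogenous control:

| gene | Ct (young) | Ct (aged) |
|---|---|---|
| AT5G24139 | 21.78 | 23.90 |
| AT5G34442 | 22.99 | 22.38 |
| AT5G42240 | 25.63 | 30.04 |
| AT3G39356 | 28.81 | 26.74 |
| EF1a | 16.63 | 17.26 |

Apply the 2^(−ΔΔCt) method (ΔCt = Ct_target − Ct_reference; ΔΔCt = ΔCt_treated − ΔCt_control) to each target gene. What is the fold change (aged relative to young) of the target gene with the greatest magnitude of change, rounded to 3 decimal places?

AT5G24139: ΔΔCt = (23.90−17.26) − (21.78−16.63) = 6.64 − 5.15 = 1.49; fold change = 2^-1.49 = 0.356
AT5G34442: ΔΔCt = (22.38−17.26) − (22.99−16.63) = 5.12 − 6.36 = -1.24; fold change = 2^1.24 = 2.362
AT5G42240: ΔΔCt = (30.04−17.26) − (25.63−16.63) = 12.78 − 9.00 = 3.78; fold change = 2^-3.78 = 0.073
AT3G39356: ΔΔCt = (26.74−17.26) − (28.81−16.63) = 9.48 − 12.18 = -2.70; fold change = 2^2.70 = 6.498
AT5G42240 has the largest |ΔΔCt| = 3.78.

0.073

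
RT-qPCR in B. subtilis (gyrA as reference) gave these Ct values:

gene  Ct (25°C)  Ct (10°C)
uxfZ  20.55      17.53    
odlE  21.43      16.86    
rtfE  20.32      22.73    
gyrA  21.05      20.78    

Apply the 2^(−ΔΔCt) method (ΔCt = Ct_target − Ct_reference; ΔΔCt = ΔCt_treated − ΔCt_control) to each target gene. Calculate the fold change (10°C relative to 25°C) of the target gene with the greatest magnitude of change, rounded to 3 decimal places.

19.698

uxfZ: ΔΔCt = (17.53−20.78) − (20.55−21.05) = -3.25 − (-0.50) = -2.75; fold change = 2^2.75 = 6.727
odlE: ΔΔCt = (16.86−20.78) − (21.43−21.05) = -3.92 − 0.38 = -4.30; fold change = 2^4.30 = 19.698
rtfE: ΔΔCt = (22.73−20.78) − (20.32−21.05) = 1.95 − (-0.73) = 2.68; fold change = 2^-2.68 = 0.156
odlE has the largest |ΔΔCt| = 4.30.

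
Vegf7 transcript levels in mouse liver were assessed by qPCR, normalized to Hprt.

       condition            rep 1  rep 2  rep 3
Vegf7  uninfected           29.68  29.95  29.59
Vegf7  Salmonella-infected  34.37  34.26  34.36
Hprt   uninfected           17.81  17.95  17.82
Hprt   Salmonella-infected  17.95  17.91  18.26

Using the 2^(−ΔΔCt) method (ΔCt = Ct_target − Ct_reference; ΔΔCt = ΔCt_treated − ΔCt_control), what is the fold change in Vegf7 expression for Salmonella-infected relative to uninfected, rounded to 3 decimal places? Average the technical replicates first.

Mean Ct: Vegf7 uninfected 29.740; Vegf7 Salmonella-infected 34.330; Hprt uninfected 17.860; Hprt Salmonella-infected 18.040
ΔCt(uninfected) = 29.740 − 17.860 = 11.880
ΔCt(Salmonella-infected) = 34.330 − 18.040 = 16.290
ΔΔCt = 16.290 − 11.880 = 4.410
Fold change = 2^(−4.410) = 0.0470

0.047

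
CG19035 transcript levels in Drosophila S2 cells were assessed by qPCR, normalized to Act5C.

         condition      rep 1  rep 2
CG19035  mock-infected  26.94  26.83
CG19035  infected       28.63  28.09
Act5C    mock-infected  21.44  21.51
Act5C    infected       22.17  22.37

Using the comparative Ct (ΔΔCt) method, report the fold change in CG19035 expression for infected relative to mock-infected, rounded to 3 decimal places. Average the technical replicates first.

Mean Ct: CG19035 mock-infected 26.885; CG19035 infected 28.360; Act5C mock-infected 21.475; Act5C infected 22.270
ΔCt(mock-infected) = 26.885 − 21.475 = 5.410
ΔCt(infected) = 28.360 − 22.270 = 6.090
ΔΔCt = 6.090 − 5.410 = 0.680
Fold change = 2^(−0.680) = 0.6242

0.624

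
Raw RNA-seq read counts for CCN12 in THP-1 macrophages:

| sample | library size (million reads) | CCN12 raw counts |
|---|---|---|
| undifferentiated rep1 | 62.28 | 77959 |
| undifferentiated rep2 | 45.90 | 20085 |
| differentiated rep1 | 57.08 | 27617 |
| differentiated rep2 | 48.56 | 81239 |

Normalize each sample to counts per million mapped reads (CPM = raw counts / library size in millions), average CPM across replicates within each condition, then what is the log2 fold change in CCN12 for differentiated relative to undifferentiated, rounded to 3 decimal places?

CPM(undifferentiated rep1) = 77959 / 62.28 = 1251.7502
CPM(undifferentiated rep2) = 20085 / 45.90 = 437.5817
CPM(differentiated rep1) = 27617 / 57.08 = 483.8297
CPM(differentiated rep2) = 81239 / 48.56 = 1672.9613
mean CPM(undifferentiated) = 844.6659; mean CPM(differentiated) = 1078.3955
Fold change = 1078.3955 / 844.6659 = 1.27671
log2(1.27671) = 0.3524

0.352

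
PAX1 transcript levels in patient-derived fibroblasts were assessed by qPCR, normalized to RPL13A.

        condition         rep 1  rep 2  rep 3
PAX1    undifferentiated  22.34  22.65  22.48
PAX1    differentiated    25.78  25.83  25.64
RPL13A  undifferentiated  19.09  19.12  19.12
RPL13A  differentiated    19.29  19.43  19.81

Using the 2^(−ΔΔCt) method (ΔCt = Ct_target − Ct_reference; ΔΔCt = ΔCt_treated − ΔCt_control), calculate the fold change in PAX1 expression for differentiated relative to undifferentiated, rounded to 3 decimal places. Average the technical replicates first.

0.138

Mean Ct: PAX1 undifferentiated 22.490; PAX1 differentiated 25.750; RPL13A undifferentiated 19.110; RPL13A differentiated 19.510
ΔCt(undifferentiated) = 22.490 − 19.110 = 3.380
ΔCt(differentiated) = 25.750 − 19.510 = 6.240
ΔΔCt = 6.240 − 3.380 = 2.860
Fold change = 2^(−2.860) = 0.1377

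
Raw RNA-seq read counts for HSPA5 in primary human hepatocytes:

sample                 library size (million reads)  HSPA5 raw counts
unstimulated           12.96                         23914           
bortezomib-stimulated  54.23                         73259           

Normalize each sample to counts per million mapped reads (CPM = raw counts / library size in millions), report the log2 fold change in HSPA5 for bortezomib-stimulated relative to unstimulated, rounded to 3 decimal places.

CPM(unstimulated) = 23914 / 12.96 = 1845.2160
CPM(bortezomib-stimulated) = 73259 / 54.23 = 1350.8943
Fold change = 1350.8943 / 1845.2160 = 0.73211
log2(0.73211) = -0.4499

-0.450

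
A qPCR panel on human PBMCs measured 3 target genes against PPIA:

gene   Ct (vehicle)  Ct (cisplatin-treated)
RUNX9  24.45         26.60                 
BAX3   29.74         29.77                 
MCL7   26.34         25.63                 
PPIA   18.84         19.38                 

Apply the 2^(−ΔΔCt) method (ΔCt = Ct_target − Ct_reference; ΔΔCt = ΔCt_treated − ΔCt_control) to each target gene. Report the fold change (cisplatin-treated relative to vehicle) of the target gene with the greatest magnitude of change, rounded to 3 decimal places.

0.328

RUNX9: ΔΔCt = (26.60−19.38) − (24.45−18.84) = 7.22 − 5.61 = 1.61; fold change = 2^-1.61 = 0.328
BAX3: ΔΔCt = (29.77−19.38) − (29.74−18.84) = 10.39 − 10.90 = -0.51; fold change = 2^0.51 = 1.424
MCL7: ΔΔCt = (25.63−19.38) − (26.34−18.84) = 6.25 − 7.50 = -1.25; fold change = 2^1.25 = 2.378
RUNX9 has the largest |ΔΔCt| = 1.61.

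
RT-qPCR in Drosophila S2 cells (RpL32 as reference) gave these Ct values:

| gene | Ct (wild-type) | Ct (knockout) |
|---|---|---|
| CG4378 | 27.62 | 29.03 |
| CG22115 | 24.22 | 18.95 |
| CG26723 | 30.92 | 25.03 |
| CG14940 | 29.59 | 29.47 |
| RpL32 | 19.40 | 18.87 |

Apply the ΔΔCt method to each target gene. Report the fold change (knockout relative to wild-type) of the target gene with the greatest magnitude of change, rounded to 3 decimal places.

41.070

CG4378: ΔΔCt = (29.03−18.87) − (27.62−19.40) = 10.16 − 8.22 = 1.94; fold change = 2^-1.94 = 0.261
CG22115: ΔΔCt = (18.95−18.87) − (24.22−19.40) = 0.08 − 4.82 = -4.74; fold change = 2^4.74 = 26.723
CG26723: ΔΔCt = (25.03−18.87) − (30.92−19.40) = 6.16 − 11.52 = -5.36; fold change = 2^5.36 = 41.070
CG14940: ΔΔCt = (29.47−18.87) − (29.59−19.40) = 10.60 − 10.19 = 0.41; fold change = 2^-0.41 = 0.753
CG26723 has the largest |ΔΔCt| = 5.36.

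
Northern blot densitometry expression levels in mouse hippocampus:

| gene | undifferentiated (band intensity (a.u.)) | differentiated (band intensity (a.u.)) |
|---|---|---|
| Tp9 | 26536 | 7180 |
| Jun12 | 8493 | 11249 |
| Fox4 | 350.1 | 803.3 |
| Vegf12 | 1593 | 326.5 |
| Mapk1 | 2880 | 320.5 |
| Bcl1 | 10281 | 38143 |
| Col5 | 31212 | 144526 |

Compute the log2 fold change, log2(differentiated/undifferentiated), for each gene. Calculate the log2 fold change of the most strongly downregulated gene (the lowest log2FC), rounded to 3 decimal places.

-3.168

log2(7180/26536) = -1.886  (Tp9)
log2(11249/8493) = 0.405  (Jun12)
log2(803.3/350.1) = 1.198  (Fox4)
log2(326.5/1593) = -2.287  (Vegf12)
log2(320.5/2880) = -3.168  (Mapk1)
log2(38143/10281) = 1.891  (Bcl1)
log2(144526/31212) = 2.211  (Col5)
Mapk1 is most strongly downregulated.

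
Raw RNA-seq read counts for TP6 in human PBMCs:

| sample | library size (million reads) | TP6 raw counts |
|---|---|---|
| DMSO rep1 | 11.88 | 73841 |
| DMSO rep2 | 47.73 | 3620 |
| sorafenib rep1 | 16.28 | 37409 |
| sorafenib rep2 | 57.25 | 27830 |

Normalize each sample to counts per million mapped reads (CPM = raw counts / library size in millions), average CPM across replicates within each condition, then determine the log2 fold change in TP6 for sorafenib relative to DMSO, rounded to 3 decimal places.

CPM(DMSO rep1) = 73841 / 11.88 = 6215.5724
CPM(DMSO rep2) = 3620 / 47.73 = 75.8433
CPM(sorafenib rep1) = 37409 / 16.28 = 2297.8501
CPM(sorafenib rep2) = 27830 / 57.25 = 486.1135
mean CPM(DMSO) = 3145.7078; mean CPM(sorafenib) = 1391.9818
Fold change = 1391.9818 / 3145.7078 = 0.44250
log2(0.44250) = -1.1762

-1.176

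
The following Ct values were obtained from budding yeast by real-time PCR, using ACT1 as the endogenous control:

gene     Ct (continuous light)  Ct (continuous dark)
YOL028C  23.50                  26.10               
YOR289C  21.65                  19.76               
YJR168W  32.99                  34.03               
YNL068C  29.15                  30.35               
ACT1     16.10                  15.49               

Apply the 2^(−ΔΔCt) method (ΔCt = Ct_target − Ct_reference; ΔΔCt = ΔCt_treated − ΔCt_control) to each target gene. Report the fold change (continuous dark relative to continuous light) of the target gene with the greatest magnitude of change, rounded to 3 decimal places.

0.108

YOL028C: ΔΔCt = (26.10−15.49) − (23.50−16.10) = 10.61 − 7.40 = 3.21; fold change = 2^-3.21 = 0.108
YOR289C: ΔΔCt = (19.76−15.49) − (21.65−16.10) = 4.27 − 5.55 = -1.28; fold change = 2^1.28 = 2.428
YJR168W: ΔΔCt = (34.03−15.49) − (32.99−16.10) = 18.54 − 16.89 = 1.65; fold change = 2^-1.65 = 0.319
YNL068C: ΔΔCt = (30.35−15.49) − (29.15−16.10) = 14.86 − 13.05 = 1.81; fold change = 2^-1.81 = 0.285
YOL028C has the largest |ΔΔCt| = 3.21.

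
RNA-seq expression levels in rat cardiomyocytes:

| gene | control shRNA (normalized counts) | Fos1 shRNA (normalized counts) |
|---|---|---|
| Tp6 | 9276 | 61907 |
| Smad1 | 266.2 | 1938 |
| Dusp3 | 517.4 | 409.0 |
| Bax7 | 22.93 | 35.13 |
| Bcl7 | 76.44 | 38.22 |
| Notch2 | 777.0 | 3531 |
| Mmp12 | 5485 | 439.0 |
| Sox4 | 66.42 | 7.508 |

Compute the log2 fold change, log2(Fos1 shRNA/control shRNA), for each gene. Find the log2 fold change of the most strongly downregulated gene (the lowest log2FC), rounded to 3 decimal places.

log2(61907/9276) = 2.739  (Tp6)
log2(1938/266.2) = 2.864  (Smad1)
log2(409.0/517.4) = -0.339  (Dusp3)
log2(35.13/22.93) = 0.615  (Bax7)
log2(38.22/76.44) = -1.000  (Bcl7)
log2(3531/777.0) = 2.184  (Notch2)
log2(439.0/5485) = -3.643  (Mmp12)
log2(7.508/66.42) = -3.145  (Sox4)
Mmp12 is most strongly downregulated.

-3.643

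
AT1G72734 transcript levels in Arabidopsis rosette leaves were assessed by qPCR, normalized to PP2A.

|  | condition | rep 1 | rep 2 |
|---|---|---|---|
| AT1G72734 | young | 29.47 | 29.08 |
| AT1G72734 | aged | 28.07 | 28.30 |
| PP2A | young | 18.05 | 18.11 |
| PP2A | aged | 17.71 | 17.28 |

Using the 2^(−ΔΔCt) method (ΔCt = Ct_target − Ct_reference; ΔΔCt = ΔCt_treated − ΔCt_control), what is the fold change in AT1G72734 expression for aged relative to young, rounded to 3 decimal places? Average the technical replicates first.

Mean Ct: AT1G72734 young 29.275; AT1G72734 aged 28.185; PP2A young 18.080; PP2A aged 17.495
ΔCt(young) = 29.275 − 18.080 = 11.195
ΔCt(aged) = 28.185 − 17.495 = 10.690
ΔΔCt = 10.690 − 11.195 = -0.505
Fold change = 2^(−(-0.505)) = 2^0.505 = 1.4191

1.419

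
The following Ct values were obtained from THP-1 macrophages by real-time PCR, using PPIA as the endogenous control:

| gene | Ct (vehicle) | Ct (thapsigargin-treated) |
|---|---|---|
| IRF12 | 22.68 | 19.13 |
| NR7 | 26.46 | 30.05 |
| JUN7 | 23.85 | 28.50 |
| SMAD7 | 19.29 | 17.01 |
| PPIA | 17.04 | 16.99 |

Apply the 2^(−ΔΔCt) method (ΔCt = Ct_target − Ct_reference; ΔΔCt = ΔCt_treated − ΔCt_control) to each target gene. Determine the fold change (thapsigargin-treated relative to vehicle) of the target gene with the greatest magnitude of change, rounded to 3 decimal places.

IRF12: ΔΔCt = (19.13−16.99) − (22.68−17.04) = 2.14 − 5.64 = -3.50; fold change = 2^3.50 = 11.314
NR7: ΔΔCt = (30.05−16.99) − (26.46−17.04) = 13.06 − 9.42 = 3.64; fold change = 2^-3.64 = 0.080
JUN7: ΔΔCt = (28.50−16.99) − (23.85−17.04) = 11.51 − 6.81 = 4.70; fold change = 2^-4.70 = 0.038
SMAD7: ΔΔCt = (17.01−16.99) − (19.29−17.04) = 0.02 − 2.25 = -2.23; fold change = 2^2.23 = 4.691
JUN7 has the largest |ΔΔCt| = 4.70.

0.038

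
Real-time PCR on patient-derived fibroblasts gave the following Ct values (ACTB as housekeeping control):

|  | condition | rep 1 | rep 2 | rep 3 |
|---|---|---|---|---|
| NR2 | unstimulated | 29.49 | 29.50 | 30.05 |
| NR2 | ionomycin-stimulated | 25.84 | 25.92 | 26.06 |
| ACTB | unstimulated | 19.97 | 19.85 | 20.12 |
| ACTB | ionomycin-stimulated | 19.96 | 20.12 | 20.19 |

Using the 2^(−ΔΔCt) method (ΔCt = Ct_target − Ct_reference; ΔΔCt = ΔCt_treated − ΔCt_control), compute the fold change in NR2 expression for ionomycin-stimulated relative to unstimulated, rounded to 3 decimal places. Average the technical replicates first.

14.420

Mean Ct: NR2 unstimulated 29.680; NR2 ionomycin-stimulated 25.940; ACTB unstimulated 19.980; ACTB ionomycin-stimulated 20.090
ΔCt(unstimulated) = 29.680 − 19.980 = 9.700
ΔCt(ionomycin-stimulated) = 25.940 − 20.090 = 5.850
ΔΔCt = 5.850 − 9.700 = -3.850
Fold change = 2^(−(-3.850)) = 2^3.850 = 14.4200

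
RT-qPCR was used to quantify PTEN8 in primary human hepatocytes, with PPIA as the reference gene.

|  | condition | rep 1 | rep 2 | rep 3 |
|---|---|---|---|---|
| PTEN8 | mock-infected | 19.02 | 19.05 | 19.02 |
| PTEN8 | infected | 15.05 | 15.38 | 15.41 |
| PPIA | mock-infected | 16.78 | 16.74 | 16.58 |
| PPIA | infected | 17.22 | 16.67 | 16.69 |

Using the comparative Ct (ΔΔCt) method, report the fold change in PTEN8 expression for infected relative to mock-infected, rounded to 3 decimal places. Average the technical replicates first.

Mean Ct: PTEN8 mock-infected 19.030; PTEN8 infected 15.280; PPIA mock-infected 16.700; PPIA infected 16.860
ΔCt(mock-infected) = 19.030 − 16.700 = 2.330
ΔCt(infected) = 15.280 − 16.860 = -1.580
ΔΔCt = -1.580 − 2.330 = -3.910
Fold change = 2^(−(-3.910)) = 2^3.910 = 15.0324

15.032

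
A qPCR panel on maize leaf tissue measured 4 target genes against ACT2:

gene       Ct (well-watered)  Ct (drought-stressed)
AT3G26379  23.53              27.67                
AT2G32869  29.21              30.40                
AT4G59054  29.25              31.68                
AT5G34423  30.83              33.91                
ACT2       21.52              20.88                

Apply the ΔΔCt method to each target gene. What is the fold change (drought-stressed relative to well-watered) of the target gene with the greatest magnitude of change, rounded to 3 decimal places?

AT3G26379: ΔΔCt = (27.67−20.88) − (23.53−21.52) = 6.79 − 2.01 = 4.78; fold change = 2^-4.78 = 0.036
AT2G32869: ΔΔCt = (30.40−20.88) − (29.21−21.52) = 9.52 − 7.69 = 1.83; fold change = 2^-1.83 = 0.281
AT4G59054: ΔΔCt = (31.68−20.88) − (29.25−21.52) = 10.80 − 7.73 = 3.07; fold change = 2^-3.07 = 0.119
AT5G34423: ΔΔCt = (33.91−20.88) − (30.83−21.52) = 13.03 − 9.31 = 3.72; fold change = 2^-3.72 = 0.076
AT3G26379 has the largest |ΔΔCt| = 4.78.

0.036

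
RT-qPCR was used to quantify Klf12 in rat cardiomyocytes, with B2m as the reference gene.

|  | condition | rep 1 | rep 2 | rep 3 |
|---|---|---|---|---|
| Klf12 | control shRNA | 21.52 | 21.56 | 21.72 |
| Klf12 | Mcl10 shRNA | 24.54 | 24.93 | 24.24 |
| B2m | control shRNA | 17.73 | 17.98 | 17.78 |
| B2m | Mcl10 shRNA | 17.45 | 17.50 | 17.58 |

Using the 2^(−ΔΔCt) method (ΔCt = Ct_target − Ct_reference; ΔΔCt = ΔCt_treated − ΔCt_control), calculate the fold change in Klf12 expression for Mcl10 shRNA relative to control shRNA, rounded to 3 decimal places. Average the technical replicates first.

0.102

Mean Ct: Klf12 control shRNA 21.600; Klf12 Mcl10 shRNA 24.570; B2m control shRNA 17.830; B2m Mcl10 shRNA 17.510
ΔCt(control shRNA) = 21.600 − 17.830 = 3.770
ΔCt(Mcl10 shRNA) = 24.570 − 17.510 = 7.060
ΔΔCt = 7.060 − 3.770 = 3.290
Fold change = 2^(−3.290) = 0.1022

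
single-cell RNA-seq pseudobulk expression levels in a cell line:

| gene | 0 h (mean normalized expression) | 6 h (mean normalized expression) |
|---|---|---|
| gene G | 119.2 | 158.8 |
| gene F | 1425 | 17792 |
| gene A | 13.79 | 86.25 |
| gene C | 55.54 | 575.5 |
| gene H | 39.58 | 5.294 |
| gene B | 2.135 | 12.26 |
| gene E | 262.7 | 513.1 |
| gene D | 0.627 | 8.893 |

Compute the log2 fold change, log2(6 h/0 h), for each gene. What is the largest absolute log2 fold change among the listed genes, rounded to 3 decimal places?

3.826

log2(158.8/119.2) = 0.414  (gene G)
log2(17792/1425) = 3.642  (gene F)
log2(86.25/13.79) = 2.645  (gene A)
log2(575.5/55.54) = 3.373  (gene C)
log2(5.294/39.58) = -2.902  (gene H)
log2(12.26/2.135) = 2.522  (gene B)
log2(513.1/262.7) = 0.966  (gene E)
log2(8.893/0.627) = 3.826  (gene D)
The largest magnitude belongs to gene D.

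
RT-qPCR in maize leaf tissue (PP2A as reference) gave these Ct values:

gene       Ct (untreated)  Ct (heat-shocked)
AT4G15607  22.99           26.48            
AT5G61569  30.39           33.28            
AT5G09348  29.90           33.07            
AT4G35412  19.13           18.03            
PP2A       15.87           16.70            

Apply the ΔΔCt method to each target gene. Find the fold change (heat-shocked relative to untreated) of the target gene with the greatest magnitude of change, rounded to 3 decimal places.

0.158

AT4G15607: ΔΔCt = (26.48−16.70) − (22.99−15.87) = 9.78 − 7.12 = 2.66; fold change = 2^-2.66 = 0.158
AT5G61569: ΔΔCt = (33.28−16.70) − (30.39−15.87) = 16.58 − 14.52 = 2.06; fold change = 2^-2.06 = 0.240
AT5G09348: ΔΔCt = (33.07−16.70) − (29.90−15.87) = 16.37 − 14.03 = 2.34; fold change = 2^-2.34 = 0.198
AT4G35412: ΔΔCt = (18.03−16.70) − (19.13−15.87) = 1.33 − 3.26 = -1.93; fold change = 2^1.93 = 3.811
AT4G15607 has the largest |ΔΔCt| = 2.66.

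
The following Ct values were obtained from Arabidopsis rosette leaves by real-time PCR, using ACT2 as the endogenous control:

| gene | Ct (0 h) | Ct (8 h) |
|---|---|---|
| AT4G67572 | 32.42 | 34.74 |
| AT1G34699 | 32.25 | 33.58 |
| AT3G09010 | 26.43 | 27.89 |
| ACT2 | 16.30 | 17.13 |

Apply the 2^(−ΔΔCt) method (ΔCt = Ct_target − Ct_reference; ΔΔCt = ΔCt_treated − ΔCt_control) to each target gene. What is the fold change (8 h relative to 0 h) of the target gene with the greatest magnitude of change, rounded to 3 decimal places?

AT4G67572: ΔΔCt = (34.74−17.13) − (32.42−16.30) = 17.61 − 16.12 = 1.49; fold change = 2^-1.49 = 0.356
AT1G34699: ΔΔCt = (33.58−17.13) − (32.25−16.30) = 16.45 − 15.95 = 0.50; fold change = 2^-0.50 = 0.707
AT3G09010: ΔΔCt = (27.89−17.13) − (26.43−16.30) = 10.76 − 10.13 = 0.63; fold change = 2^-0.63 = 0.646
AT4G67572 has the largest |ΔΔCt| = 1.49.

0.356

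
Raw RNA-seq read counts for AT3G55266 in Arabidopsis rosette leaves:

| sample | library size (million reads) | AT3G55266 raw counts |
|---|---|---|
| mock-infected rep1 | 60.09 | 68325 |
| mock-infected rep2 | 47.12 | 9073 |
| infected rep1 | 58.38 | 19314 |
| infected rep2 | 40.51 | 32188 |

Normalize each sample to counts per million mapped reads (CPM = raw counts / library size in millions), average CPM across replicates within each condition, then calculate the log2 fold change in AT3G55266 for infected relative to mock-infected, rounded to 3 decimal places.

CPM(mock-infected rep1) = 68325 / 60.09 = 1137.0444
CPM(mock-infected rep2) = 9073 / 47.12 = 192.5509
CPM(infected rep1) = 19314 / 58.38 = 330.8325
CPM(infected rep2) = 32188 / 40.51 = 794.5692
mean CPM(mock-infected) = 664.7977; mean CPM(infected) = 562.7009
Fold change = 562.7009 / 664.7977 = 0.84642
log2(0.84642) = -0.2405

-0.241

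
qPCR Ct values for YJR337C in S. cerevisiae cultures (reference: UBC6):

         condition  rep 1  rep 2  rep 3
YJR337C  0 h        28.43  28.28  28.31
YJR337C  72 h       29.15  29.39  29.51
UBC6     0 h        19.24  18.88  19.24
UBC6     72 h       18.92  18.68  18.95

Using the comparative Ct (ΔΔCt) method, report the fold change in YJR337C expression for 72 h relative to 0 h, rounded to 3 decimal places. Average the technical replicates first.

Mean Ct: YJR337C 0 h 28.340; YJR337C 72 h 29.350; UBC6 0 h 19.120; UBC6 72 h 18.850
ΔCt(0 h) = 28.340 − 19.120 = 9.220
ΔCt(72 h) = 29.350 − 18.850 = 10.500
ΔΔCt = 10.500 − 9.220 = 1.280
Fold change = 2^(−1.280) = 0.4118

0.412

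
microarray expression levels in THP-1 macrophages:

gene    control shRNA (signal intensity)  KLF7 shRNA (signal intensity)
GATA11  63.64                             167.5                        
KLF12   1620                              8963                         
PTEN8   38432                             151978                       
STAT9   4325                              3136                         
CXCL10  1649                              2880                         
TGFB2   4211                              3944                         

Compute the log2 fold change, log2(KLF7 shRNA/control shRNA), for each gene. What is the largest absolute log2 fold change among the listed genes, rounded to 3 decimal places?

2.468

log2(167.5/63.64) = 1.396  (GATA11)
log2(8963/1620) = 2.468  (KLF12)
log2(151978/38432) = 1.983  (PTEN8)
log2(3136/4325) = -0.464  (STAT9)
log2(2880/1649) = 0.804  (CXCL10)
log2(3944/4211) = -0.095  (TGFB2)
The largest magnitude belongs to KLF12.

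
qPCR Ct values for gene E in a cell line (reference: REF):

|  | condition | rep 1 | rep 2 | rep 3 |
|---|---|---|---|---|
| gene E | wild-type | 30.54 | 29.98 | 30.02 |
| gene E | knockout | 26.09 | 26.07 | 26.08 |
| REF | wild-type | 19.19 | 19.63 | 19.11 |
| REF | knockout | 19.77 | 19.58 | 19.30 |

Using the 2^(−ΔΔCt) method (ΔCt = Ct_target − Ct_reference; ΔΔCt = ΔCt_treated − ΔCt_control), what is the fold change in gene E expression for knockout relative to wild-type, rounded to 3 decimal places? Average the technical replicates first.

Mean Ct: gene E wild-type 30.180; gene E knockout 26.080; REF wild-type 19.310; REF knockout 19.550
ΔCt(wild-type) = 30.180 − 19.310 = 10.870
ΔCt(knockout) = 26.080 − 19.550 = 6.530
ΔΔCt = 6.530 − 10.870 = -4.340
Fold change = 2^(−(-4.340)) = 2^4.340 = 20.2521

20.252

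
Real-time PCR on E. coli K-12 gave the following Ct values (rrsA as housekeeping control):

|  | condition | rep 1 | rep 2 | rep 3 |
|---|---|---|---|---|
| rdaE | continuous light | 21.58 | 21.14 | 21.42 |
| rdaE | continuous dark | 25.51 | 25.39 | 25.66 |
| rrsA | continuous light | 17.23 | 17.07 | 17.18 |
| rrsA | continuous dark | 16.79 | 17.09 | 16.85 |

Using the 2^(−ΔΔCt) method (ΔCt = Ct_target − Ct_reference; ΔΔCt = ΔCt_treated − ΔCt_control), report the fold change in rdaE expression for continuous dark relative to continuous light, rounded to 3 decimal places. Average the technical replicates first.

0.048

Mean Ct: rdaE continuous light 21.380; rdaE continuous dark 25.520; rrsA continuous light 17.160; rrsA continuous dark 16.910
ΔCt(continuous light) = 21.380 − 17.160 = 4.220
ΔCt(continuous dark) = 25.520 − 16.910 = 8.610
ΔΔCt = 8.610 − 4.220 = 4.390
Fold change = 2^(−4.390) = 0.0477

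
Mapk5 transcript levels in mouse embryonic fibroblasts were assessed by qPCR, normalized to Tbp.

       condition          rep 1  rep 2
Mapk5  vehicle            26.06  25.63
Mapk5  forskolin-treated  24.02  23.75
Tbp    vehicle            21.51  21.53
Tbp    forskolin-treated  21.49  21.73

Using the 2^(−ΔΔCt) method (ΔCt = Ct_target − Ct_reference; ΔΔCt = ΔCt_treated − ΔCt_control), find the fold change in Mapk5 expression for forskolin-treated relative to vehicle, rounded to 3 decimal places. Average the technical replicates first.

4.141

Mean Ct: Mapk5 vehicle 25.845; Mapk5 forskolin-treated 23.885; Tbp vehicle 21.520; Tbp forskolin-treated 21.610
ΔCt(vehicle) = 25.845 − 21.520 = 4.325
ΔCt(forskolin-treated) = 23.885 − 21.610 = 2.275
ΔΔCt = 2.275 − 4.325 = -2.050
Fold change = 2^(−(-2.050)) = 2^2.050 = 4.1411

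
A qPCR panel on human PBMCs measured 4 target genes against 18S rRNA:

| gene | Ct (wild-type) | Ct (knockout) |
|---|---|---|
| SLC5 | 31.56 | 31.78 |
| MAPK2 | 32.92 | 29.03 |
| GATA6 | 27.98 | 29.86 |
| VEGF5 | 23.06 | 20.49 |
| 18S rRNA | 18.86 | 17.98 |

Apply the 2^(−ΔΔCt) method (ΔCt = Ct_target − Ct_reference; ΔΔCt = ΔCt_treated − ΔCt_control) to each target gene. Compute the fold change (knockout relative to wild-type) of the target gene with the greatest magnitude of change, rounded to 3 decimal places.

SLC5: ΔΔCt = (31.78−17.98) − (31.56−18.86) = 13.80 − 12.70 = 1.10; fold change = 2^-1.10 = 0.467
MAPK2: ΔΔCt = (29.03−17.98) − (32.92−18.86) = 11.05 − 14.06 = -3.01; fold change = 2^3.01 = 8.056
GATA6: ΔΔCt = (29.86−17.98) − (27.98−18.86) = 11.88 − 9.12 = 2.76; fold change = 2^-2.76 = 0.148
VEGF5: ΔΔCt = (20.49−17.98) − (23.06−18.86) = 2.51 − 4.20 = -1.69; fold change = 2^1.69 = 3.227
MAPK2 has the largest |ΔΔCt| = 3.01.

8.056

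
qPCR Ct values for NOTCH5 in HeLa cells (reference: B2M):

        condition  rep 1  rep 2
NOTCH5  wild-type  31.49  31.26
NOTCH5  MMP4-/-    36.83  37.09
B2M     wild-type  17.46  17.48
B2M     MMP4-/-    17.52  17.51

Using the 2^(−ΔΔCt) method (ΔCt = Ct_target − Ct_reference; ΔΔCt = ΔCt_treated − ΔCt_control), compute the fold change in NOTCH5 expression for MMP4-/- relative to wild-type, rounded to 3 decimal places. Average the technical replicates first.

Mean Ct: NOTCH5 wild-type 31.375; NOTCH5 MMP4-/- 36.960; B2M wild-type 17.470; B2M MMP4-/- 17.515
ΔCt(wild-type) = 31.375 − 17.470 = 13.905
ΔCt(MMP4-/-) = 36.960 − 17.515 = 19.445
ΔΔCt = 19.445 − 13.905 = 5.540
Fold change = 2^(−5.540) = 0.0215

0.021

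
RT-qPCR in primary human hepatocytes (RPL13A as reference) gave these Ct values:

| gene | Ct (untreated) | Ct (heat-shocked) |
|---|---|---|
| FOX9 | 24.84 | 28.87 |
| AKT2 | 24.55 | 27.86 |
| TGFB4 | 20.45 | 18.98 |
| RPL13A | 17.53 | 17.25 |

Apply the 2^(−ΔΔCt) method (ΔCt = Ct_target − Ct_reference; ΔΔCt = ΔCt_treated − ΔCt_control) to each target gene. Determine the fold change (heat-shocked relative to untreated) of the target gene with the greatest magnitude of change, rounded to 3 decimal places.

FOX9: ΔΔCt = (28.87−17.25) − (24.84−17.53) = 11.62 − 7.31 = 4.31; fold change = 2^-4.31 = 0.050
AKT2: ΔΔCt = (27.86−17.25) − (24.55−17.53) = 10.61 − 7.02 = 3.59; fold change = 2^-3.59 = 0.083
TGFB4: ΔΔCt = (18.98−17.25) − (20.45−17.53) = 1.73 − 2.92 = -1.19; fold change = 2^1.19 = 2.282
FOX9 has the largest |ΔΔCt| = 4.31.

0.050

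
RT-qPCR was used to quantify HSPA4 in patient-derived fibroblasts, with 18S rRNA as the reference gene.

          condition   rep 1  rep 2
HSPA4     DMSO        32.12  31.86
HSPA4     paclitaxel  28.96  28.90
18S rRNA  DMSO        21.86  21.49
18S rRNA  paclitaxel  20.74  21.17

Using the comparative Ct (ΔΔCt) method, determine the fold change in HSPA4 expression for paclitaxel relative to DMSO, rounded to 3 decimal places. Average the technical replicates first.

5.063

Mean Ct: HSPA4 DMSO 31.990; HSPA4 paclitaxel 28.930; 18S rRNA DMSO 21.675; 18S rRNA paclitaxel 20.955
ΔCt(DMSO) = 31.990 − 21.675 = 10.315
ΔCt(paclitaxel) = 28.930 − 20.955 = 7.975
ΔΔCt = 7.975 − 10.315 = -2.340
Fold change = 2^(−(-2.340)) = 2^2.340 = 5.0630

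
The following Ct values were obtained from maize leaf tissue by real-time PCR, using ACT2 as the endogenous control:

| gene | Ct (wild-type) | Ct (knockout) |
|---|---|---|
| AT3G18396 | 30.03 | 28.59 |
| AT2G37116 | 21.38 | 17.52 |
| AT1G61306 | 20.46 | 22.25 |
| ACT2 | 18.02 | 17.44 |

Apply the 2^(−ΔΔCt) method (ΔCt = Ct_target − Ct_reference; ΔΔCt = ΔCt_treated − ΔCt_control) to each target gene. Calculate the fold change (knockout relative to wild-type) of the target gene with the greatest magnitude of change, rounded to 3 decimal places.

9.714

AT3G18396: ΔΔCt = (28.59−17.44) − (30.03−18.02) = 11.15 − 12.01 = -0.86; fold change = 2^0.86 = 1.815
AT2G37116: ΔΔCt = (17.52−17.44) − (21.38−18.02) = 0.08 − 3.36 = -3.28; fold change = 2^3.28 = 9.714
AT1G61306: ΔΔCt = (22.25−17.44) − (20.46−18.02) = 4.81 − 2.44 = 2.37; fold change = 2^-2.37 = 0.193
AT2G37116 has the largest |ΔΔCt| = 3.28.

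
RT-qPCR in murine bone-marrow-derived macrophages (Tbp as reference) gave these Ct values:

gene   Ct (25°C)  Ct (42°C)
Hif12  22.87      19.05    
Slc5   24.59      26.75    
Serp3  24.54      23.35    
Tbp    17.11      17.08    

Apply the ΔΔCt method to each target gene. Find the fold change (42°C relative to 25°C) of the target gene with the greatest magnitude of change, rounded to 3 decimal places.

13.833

Hif12: ΔΔCt = (19.05−17.08) − (22.87−17.11) = 1.97 − 5.76 = -3.79; fold change = 2^3.79 = 13.833
Slc5: ΔΔCt = (26.75−17.08) − (24.59−17.11) = 9.67 − 7.48 = 2.19; fold change = 2^-2.19 = 0.219
Serp3: ΔΔCt = (23.35−17.08) − (24.54−17.11) = 6.27 − 7.43 = -1.16; fold change = 2^1.16 = 2.235
Hif12 has the largest |ΔΔCt| = 3.79.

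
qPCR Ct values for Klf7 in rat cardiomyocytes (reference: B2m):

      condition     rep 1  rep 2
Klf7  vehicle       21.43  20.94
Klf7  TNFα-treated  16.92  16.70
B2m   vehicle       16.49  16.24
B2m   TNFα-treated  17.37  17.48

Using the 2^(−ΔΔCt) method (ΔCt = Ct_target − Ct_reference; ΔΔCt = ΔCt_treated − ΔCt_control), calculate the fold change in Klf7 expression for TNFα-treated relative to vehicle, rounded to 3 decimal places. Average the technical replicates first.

Mean Ct: Klf7 vehicle 21.185; Klf7 TNFα-treated 16.810; B2m vehicle 16.365; B2m TNFα-treated 17.425
ΔCt(vehicle) = 21.185 − 16.365 = 4.820
ΔCt(TNFα-treated) = 16.810 − 17.425 = -0.615
ΔΔCt = -0.615 − 4.820 = -5.435
Fold change = 2^(−(-5.435)) = 2^5.435 = 43.2611

43.261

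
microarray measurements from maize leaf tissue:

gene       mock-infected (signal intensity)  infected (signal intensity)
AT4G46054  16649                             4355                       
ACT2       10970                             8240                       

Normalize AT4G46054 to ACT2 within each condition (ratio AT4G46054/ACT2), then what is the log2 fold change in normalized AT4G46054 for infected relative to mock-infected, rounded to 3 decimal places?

AT4G46054/ACT2 (mock-infected) = 16649 / 10970 = 1.5177
AT4G46054/ACT2 (infected) = 4355 / 8240 = 0.52852
Fold change = 0.52852 / 1.5177 = 0.3482
log2(0.3482) = -1.5218

-1.522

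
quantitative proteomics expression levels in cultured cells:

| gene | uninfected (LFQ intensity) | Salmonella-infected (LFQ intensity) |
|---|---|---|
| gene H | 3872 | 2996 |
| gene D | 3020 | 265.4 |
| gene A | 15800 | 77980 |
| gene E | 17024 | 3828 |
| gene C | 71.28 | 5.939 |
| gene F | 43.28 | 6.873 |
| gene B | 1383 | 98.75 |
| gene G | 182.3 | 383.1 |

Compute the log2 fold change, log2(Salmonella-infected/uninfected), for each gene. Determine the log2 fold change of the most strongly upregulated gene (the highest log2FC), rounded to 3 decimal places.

2.303

log2(2996/3872) = -0.370  (gene H)
log2(265.4/3020) = -3.508  (gene D)
log2(77980/15800) = 2.303  (gene A)
log2(3828/17024) = -2.153  (gene E)
log2(5.939/71.28) = -3.585  (gene C)
log2(6.873/43.28) = -2.655  (gene F)
log2(98.75/1383) = -3.808  (gene B)
log2(383.1/182.3) = 1.071  (gene G)
gene A is most strongly upregulated.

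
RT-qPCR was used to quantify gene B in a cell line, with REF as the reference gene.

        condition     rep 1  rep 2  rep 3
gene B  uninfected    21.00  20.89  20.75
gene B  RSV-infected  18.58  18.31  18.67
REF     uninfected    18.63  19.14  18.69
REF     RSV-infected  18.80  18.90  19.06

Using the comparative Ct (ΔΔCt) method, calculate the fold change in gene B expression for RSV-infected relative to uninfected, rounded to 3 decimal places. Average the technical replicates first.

5.502

Mean Ct: gene B uninfected 20.880; gene B RSV-infected 18.520; REF uninfected 18.820; REF RSV-infected 18.920
ΔCt(uninfected) = 20.880 − 18.820 = 2.060
ΔCt(RSV-infected) = 18.520 − 18.920 = -0.400
ΔΔCt = -0.400 − 2.060 = -2.460
Fold change = 2^(−(-2.460)) = 2^2.460 = 5.5022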